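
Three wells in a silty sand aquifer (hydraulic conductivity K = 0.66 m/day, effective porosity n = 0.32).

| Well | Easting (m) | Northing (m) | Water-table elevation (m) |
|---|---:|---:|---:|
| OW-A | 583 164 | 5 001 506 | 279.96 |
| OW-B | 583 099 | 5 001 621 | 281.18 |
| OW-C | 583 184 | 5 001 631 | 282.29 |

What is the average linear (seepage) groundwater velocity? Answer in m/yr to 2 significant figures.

Taking OW-A as reference: OW-B−OW-A = (-65, 115, +1.22); OW-C−OW-A = (20, 125, +2.33).
Determinant of the coordinate differences = (-65)·125 − 20·115 = -10425.
∂h/∂x = [(+1.22)·125 − (+2.33)·115] / -10425 = +0.01107
∂h/∂y = [(-65)·(+2.33) − 20·(+1.22)] / -10425 = +0.01687
|∇h| = √(0.01107² + 0.01687²) = 0.02018
Seepage velocity v = K·i/n = 0.66 × 0.02018 / 0.32 = 0.04162 m/day = 15.2 m/yr.

15 m/yr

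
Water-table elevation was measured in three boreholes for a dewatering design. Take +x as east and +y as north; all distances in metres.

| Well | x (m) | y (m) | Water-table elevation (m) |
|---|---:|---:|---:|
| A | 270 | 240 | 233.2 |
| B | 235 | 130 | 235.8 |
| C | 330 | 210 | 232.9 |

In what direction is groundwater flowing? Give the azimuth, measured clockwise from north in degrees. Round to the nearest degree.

Taking A as reference: B−A = (-35, -110, +2.6); C−A = (60, -30, -0.3).
Determinant of the coordinate differences = (-35)·(-30) − 60·(-110) = 7650.
∂h/∂x = [(+2.6)·(-30) − (-0.3)·(-110)] / 7650 = -0.01451
∂h/∂y = [(-35)·(-0.3) − 60·(+2.6)] / 7650 = -0.01902
Flow direction (−∇h) has components (+0.01451 E, +0.01902 N).
Azimuth = atan2(E, N) = atan2(+0.01451, +0.01902) = 37.3° ≈ 037°.

037°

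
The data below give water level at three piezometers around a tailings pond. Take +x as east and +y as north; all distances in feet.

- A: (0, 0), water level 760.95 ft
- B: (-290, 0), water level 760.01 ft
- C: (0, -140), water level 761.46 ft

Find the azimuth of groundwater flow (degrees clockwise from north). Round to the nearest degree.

∂h/∂x = (760.01 − 760.95) / (-290 − 0) = +0.003241
∂h/∂y = (761.46 − 760.95) / (-140 − 0) = -0.003643
Flow direction (−∇h) has components (-0.003241 E, +0.003643 N).
Azimuth = atan2(E, N) = atan2(-0.003241, +0.003643) = 318.3° ≈ 318°.

318°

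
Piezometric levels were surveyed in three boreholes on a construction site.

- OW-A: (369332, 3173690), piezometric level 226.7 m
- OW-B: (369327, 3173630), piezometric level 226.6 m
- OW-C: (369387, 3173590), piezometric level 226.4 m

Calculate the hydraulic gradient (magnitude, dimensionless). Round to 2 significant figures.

0.0028

Taking OW-A as reference: OW-B−OW-A = (-5, -60, -0.1); OW-C−OW-A = (55, -100, -0.3).
Solve a·Δx + b·Δy = Δh: det = (-5)·(-100) − 55·(-60) = 3800.
∂h/∂x = [(-0.1)·(-100) − (-0.3)·(-60)] / 3800 = -0.002105
∂h/∂y = [(-5)·(-0.3) − 55·(-0.1)] / 3800 = +0.001842
|∇h| = √(-0.002105² + 0.001842²) = 0.002797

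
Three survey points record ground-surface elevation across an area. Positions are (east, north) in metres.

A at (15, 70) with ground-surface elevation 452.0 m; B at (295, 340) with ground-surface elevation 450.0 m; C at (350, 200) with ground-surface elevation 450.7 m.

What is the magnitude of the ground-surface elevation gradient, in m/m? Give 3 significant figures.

Taking A as reference: B−A = (280, 270, -2.0); C−A = (335, 130, -1.3).
Solve a·Δx + b·Δy = Δz: det = 280·130 − 335·270 = -54050.
∂z/∂x = [(-2.0)·130 − (-1.3)·270] / -54050 = -0.001684
∂z/∂y = [280·(-1.3) − 335·(-2.0)] / -54050 = -0.005661
|∇f| = √(-0.001684² + -0.005661²) = 0.005906 m/m

0.00591 m/m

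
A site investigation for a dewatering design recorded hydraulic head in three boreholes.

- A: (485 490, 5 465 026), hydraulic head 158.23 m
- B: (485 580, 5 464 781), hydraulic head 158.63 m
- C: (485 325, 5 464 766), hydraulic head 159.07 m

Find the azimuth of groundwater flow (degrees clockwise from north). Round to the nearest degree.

036°

With h = a·x + b·y + c and A as origin, the differences give:
  90·a + (-245)·b = +0.40
  (-165)·a + (-260)·b = +0.84
Eliminate b (×(-260) and ×(-245), subtract): -63825·a = 101.800 → a = ∂h/∂x = -0.001595
Back-substitute: b = ∂h/∂y = -0.002219.
Flow direction (−∇h) has components (+0.001595 E, +0.002219 N).
Azimuth = atan2(E, N) = atan2(+0.001595, +0.002219) = 35.7° ≈ 036°.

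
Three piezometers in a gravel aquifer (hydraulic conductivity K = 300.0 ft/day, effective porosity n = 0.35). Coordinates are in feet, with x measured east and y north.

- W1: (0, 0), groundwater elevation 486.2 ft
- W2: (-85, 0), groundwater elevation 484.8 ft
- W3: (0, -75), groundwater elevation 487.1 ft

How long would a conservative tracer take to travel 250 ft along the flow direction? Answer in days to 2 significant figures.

∂h/∂x = (484.8 − 486.2) / (-85 − 0) = +0.01647
∂h/∂y = (487.1 − 486.2) / (-75 − 0) = -0.01200
|∇h| = √(0.01647² + -0.01200²) = 0.02038
Seepage velocity v = K·i/n = 300.0 × 0.02038 / 0.35 = 17.47 ft/day.
t = 250 / 17.47 = 14.31 days.

14 days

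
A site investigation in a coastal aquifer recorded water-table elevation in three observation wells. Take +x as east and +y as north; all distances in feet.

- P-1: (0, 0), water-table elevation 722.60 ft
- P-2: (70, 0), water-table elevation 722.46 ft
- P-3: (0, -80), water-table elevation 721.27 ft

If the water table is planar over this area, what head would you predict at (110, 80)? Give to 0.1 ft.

∂h/∂x = (722.46 − 722.60) / (70 − 0) = -0.002000
∂h/∂y = (721.27 − 722.60) / (-80 − 0) = +0.01663
h(110, 80) = 722.60 + (-0.002000)·(110) + (+0.01663)·(80) = 722.60 -0.220 +1.330 = 723.710 ft.

723.7 ft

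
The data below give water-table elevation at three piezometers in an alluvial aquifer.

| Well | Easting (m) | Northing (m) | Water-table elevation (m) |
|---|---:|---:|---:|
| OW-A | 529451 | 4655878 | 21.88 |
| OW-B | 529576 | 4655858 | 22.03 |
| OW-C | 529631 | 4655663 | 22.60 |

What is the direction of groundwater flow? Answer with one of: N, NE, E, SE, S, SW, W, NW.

N

Taking OW-A as reference: OW-B−OW-A = (125, -20, +0.15); OW-C−OW-A = (180, -215, +0.72).
Solve a·Δx + b·Δy = Δh: det = 125·(-215) − 180·(-20) = -23275.
∂h/∂x = [(+0.15)·(-215) − (+0.72)·(-20)] / -23275 = +0.0007669
∂h/∂y = [125·(+0.72) − 180·(+0.15)] / -23275 = -0.002707
Flow = −∇h = (-0.0007669 east, +0.002707 north), which points north.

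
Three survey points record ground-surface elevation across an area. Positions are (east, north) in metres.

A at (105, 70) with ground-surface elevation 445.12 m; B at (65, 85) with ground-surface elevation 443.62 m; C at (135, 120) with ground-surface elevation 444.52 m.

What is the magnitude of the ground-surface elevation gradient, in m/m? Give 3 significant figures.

With z = a·x + b·y + c and A as origin, the differences give:
  (-40)·a + 15·b = -1.50
  30·a + 50·b = -0.60
Eliminate b (×50 and ×15, subtract): -2450·a = -66.000 → a = ∂z/∂x = +0.02694
Back-substitute: b = ∂z/∂y = -0.02816.
|∇f| = √(0.02694² + -0.02816²) = 0.03897 m/m

0.0390 m/m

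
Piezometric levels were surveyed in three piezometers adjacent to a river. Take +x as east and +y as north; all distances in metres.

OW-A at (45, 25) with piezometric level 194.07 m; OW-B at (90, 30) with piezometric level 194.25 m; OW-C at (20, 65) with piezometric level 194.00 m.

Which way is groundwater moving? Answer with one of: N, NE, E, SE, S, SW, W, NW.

Differences from OW-A: to OW-B (Δx, Δy, Δh) = (45, 5, +0.18); to OW-C = (-25, 40, -0.07).
Solve a·Δx + b·Δy = Δh: det = 45·40 − (-25)·5 = 1925.
∂h/∂x = [(+0.18)·40 − (-0.07)·5] / 1925 = +0.003922
∂h/∂y = [45·(-0.07) − (-25)·(+0.18)] / 1925 = +0.0007013
Flow = −∇h = (-0.003922 east, -0.0007013 north), which points west.

W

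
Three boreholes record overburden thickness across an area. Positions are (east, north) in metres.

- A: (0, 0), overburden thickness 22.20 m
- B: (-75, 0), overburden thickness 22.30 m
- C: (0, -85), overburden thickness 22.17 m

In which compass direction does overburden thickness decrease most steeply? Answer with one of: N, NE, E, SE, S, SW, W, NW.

E

∂d/∂x = (22.30 − 22.20) / (-75 − 0) = -0.001333
∂d/∂y = (22.17 − 22.20) / (-85 − 0) = +0.0003529
Steepest decrease is along −∇f = (+0.001333 E, -0.0003529 N) → east.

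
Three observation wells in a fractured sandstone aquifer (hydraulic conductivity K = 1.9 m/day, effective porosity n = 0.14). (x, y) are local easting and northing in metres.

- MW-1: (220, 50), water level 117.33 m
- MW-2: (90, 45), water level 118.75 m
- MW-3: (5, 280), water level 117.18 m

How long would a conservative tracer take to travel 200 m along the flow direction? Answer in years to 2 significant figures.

With h = a·x + b·y + c and MW-1 as origin, the differences give:
  (-130)·a + (-5)·b = +1.42
  (-215)·a + 230·b = -0.15
Eliminate b (×230 and ×(-5), subtract): -30975·a = 325.850 → a = ∂h/∂x = -0.01052
Back-substitute: b = ∂h/∂y = -0.01049.
|∇h| = √(-0.01052² + -0.01049²) = 0.01486
Seepage velocity v = K·i/n = 1.9 × 0.01486 / 0.14 = 0.2017 m/day.
t = 200 / 0.2017 = 991.6 days = 2.71 years.

2.7 years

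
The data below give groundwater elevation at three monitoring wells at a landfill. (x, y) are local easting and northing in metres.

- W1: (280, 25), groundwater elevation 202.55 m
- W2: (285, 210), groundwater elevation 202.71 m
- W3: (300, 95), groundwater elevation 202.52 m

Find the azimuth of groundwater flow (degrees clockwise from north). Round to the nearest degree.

With h = a·x + b·y + c and W1 as origin, the differences give:
  5·a + 185·b = +0.16
  20·a + 70·b = -0.03
Eliminate b (×70 and ×185, subtract): -3350·a = 16.750 → a = ∂h/∂x = -0.005000
Back-substitute: b = ∂h/∂y = +0.0010000.
Flow direction (−∇h) has components (+0.005000 E, -0.0010000 N).
Azimuth = atan2(E, N) = atan2(+0.005000, -0.0010000) = 101.3° ≈ 101°.

101°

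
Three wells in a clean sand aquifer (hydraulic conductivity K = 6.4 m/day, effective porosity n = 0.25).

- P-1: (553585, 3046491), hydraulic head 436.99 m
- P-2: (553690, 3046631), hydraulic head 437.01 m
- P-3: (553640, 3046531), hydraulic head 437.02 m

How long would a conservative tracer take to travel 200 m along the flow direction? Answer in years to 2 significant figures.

19 years

Taking P-1 as reference: P-2−P-1 = (105, 140, +0.02); P-3−P-1 = (55, 40, +0.03).
Determinant of the coordinate differences = 105·40 − 55·140 = -3500.
∂h/∂x = [(+0.02)·40 − (+0.03)·140] / -3500 = +0.0009714
∂h/∂y = [105·(+0.03) − 55·(+0.02)] / -3500 = -0.0005857
|∇h| = √(0.0009714² + -0.0005857²) = 0.001134
Seepage velocity v = K·i/n = 6.4 × 0.001134 / 0.25 = 0.02903 m/day.
t = 200 / 0.02903 = 6889 days = 18.9 years.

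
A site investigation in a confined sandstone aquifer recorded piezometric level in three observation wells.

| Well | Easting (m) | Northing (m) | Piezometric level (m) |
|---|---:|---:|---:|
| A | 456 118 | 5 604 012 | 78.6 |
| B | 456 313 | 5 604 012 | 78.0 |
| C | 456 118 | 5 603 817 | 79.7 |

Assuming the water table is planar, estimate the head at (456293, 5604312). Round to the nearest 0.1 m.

∂h/∂x = (78.0 − 78.6) / (456313 − 456118) = -0.003077
∂h/∂y = (79.7 − 78.6) / (5603817 − 5604012) = -0.005641
h(456293, 5604312) = 78.6 + (-0.003077)·(175) + (-0.005641)·(300) = 78.6 -0.538 -1.692 = 76.369 m.

76.4 m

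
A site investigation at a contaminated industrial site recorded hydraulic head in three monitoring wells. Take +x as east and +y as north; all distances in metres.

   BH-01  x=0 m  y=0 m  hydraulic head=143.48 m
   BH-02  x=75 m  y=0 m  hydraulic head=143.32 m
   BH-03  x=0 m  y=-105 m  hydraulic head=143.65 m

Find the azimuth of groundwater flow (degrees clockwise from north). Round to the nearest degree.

053°

∂h/∂x = (143.32 − 143.48) / (75 − 0) = -0.002133
∂h/∂y = (143.65 − 143.48) / (-105 − 0) = -0.001619
Flow direction (−∇h) has components (+0.002133 E, +0.001619 N).
Azimuth = atan2(E, N) = atan2(+0.002133, +0.001619) = 52.8° ≈ 053°.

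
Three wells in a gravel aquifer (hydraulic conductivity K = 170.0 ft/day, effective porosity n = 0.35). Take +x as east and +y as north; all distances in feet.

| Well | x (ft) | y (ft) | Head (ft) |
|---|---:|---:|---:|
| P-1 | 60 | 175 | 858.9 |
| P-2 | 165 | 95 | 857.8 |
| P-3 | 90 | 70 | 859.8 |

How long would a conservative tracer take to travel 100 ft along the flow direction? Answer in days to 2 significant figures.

7.8 days

With h = a·x + b·y + c and P-1 as origin, the differences give:
  105·a + (-80)·b = -1.1
  30·a + (-105)·b = +0.9
Eliminate b (×(-105) and ×(-80), subtract): -8625·a = 187.50 → a = ∂h/∂x = -0.02174
Back-substitute: b = ∂h/∂y = -0.01478.
|∇h| = √(-0.02174² + -0.01478²) = 0.02629
Seepage velocity v = K·i/n = 170.0 × 0.02629 / 0.35 = 12.77 ft/day.
t = 100 / 12.77 = 7.831 days.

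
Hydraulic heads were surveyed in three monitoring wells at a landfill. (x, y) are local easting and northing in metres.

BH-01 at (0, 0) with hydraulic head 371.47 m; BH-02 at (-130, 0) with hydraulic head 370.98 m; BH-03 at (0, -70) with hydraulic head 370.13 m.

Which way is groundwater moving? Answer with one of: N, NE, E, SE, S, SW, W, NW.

∂h/∂x = (370.98 − 371.47) / (-130 − 0) = +0.003769
∂h/∂y = (370.13 − 371.47) / (-70 − 0) = +0.01914
Flow = −∇h = (-0.003769 east, -0.01914 north), which points south.

S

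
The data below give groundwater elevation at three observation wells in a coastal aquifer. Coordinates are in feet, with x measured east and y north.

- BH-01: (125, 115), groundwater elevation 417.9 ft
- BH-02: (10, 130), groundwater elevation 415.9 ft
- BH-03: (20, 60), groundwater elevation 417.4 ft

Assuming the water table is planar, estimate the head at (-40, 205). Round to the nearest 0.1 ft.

413.7 ft

Three-point gradient (reference BH-01): Δ to BH-02 = (-115, 15, -2.0), Δ to BH-03 = (-105, -55, -0.5).
∂h/∂x = +0.01487, ∂h/∂y = -0.01930 (det = 7900).
h(-40, 205) = 417.9 + (+0.01487)·(-165) + (-0.01930)·(90) = 417.9 -2.454 -1.737 = 413.709 ft.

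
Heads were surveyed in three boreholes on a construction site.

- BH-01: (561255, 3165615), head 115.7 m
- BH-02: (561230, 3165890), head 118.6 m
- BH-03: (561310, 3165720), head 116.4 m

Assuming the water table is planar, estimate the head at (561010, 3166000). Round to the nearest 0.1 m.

Differences from BH-01: to BH-02 (Δx, Δy, Δh) = (-25, 275, +2.9); to BH-03 = (55, 105, +0.7).
Determinant of the coordinate differences = (-25)·105 − 55·275 = -17750.
∂h/∂x = [(+2.9)·105 − (+0.7)·275] / -17750 = -0.006310
∂h/∂y = [(-25)·(+0.7) − 55·(+2.9)] / -17750 = +0.009972
h(561010, 3166000) = 115.7 + (-0.006310)·(-245) + (+0.009972)·(385) = 115.7 +1.546 +3.839 = 121.085 m.

121.1 m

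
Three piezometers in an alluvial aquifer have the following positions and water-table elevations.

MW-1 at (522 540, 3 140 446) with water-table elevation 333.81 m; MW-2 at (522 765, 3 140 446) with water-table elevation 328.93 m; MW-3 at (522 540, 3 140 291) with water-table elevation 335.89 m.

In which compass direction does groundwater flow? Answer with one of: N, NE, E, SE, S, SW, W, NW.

NE

∂h/∂x = (328.93 − 333.81) / (522765 − 522540) = -0.02169
∂h/∂y = (335.89 − 333.81) / (3140291 − 3140446) = -0.01342
Flow = −∇h = (+0.02169 east, +0.01342 north), which points northeast.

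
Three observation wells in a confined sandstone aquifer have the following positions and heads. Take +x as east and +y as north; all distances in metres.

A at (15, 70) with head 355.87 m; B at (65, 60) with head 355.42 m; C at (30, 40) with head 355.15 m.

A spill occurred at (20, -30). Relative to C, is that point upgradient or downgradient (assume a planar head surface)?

downgradient

Differences from A: to B (Δx, Δy, Δh) = (50, -10, -0.45); to C = (15, -30, -0.72).
Determinant of the coordinate differences = 50·(-30) − 15·(-10) = -1350.
∂h/∂x = [(-0.45)·(-30) − (-0.72)·(-10)] / -1350 = -0.004667
∂h/∂y = [50·(-0.72) − 15·(-0.45)] / -1350 = +0.02167
Head at (20, -30) = 355.87 + (-0.004667)·(5) + (+0.02167)·(-100) = 353.68 m.
That is lower than the 355.15 m at C, so the point is downgradient.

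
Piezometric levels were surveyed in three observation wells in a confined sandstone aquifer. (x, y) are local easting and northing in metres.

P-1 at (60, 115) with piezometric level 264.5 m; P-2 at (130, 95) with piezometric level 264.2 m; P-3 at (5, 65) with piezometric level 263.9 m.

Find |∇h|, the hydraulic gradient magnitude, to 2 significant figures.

0.013

Three-point gradient (reference P-1): Δ to P-2 = (70, -20, -0.3), Δ to P-3 = (-55, -50, -0.6).
∂h/∂x = -0.0006522, ∂h/∂y = +0.01272 (det = -4600).
|∇h| = √(-0.0006522² + 0.01272²) = 0.01274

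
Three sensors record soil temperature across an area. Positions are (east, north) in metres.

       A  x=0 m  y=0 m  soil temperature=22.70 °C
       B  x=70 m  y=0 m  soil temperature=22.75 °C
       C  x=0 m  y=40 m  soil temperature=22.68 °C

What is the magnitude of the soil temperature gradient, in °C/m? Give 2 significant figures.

∂T/∂x = (22.75 − 22.70) / (70 − 0) = +0.0007143
∂T/∂y = (22.68 − 22.70) / (40 − 0) = -0.0005000
|∇f| = √(0.0007143² + -0.0005000²) = 0.0008719 °C/m

0.00087 °C/m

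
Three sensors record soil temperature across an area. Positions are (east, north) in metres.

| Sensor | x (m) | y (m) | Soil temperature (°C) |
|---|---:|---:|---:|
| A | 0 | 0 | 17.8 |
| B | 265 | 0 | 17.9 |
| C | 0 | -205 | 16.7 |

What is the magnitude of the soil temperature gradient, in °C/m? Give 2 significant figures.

∂T/∂x = (17.9 − 17.8) / (265 − 0) = +0.0003774
∂T/∂y = (16.7 − 17.8) / (-205 − 0) = +0.005366
|∇f| = √(0.0003774² + 0.005366²) = 0.005379 °C/m

0.0054 °C/m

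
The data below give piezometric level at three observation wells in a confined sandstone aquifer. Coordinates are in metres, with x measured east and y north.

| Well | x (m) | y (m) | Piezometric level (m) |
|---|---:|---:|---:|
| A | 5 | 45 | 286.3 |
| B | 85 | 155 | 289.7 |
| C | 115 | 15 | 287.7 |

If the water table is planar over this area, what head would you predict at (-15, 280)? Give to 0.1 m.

290.2 m

Three-point gradient (reference A): Δ to B = (80, 110, +3.4), Δ to C = (110, -30, +1.4).
∂h/∂x = +0.01766, ∂h/∂y = +0.01807 (det = -14500).
h(-15, 280) = 286.3 + (+0.01766)·(-20) + (+0.01807)·(235) = 286.3 -0.353 +4.246 = 290.193 m.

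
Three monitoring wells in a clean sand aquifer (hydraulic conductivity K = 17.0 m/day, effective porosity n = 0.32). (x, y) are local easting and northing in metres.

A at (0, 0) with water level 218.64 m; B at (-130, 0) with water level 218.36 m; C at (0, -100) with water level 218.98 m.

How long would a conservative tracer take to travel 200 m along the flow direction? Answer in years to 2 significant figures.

2.6 years

∂h/∂x = (218.36 − 218.64) / (-130 − 0) = +0.002154
∂h/∂y = (218.98 − 218.64) / (-100 − 0) = -0.003400
|∇h| = √(0.002154² + -0.003400²) = 0.004025
Seepage velocity v = K·i/n = 17.0 × 0.004025 / 0.32 = 0.2138 m/day.
t = 200 / 0.2138 = 935.5 days = 2.56 years.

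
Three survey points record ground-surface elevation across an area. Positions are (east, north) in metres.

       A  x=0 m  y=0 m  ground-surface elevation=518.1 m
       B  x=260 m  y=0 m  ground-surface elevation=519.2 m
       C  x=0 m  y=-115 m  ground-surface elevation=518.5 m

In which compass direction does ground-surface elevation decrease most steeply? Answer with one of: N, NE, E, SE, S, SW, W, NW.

∂z/∂x = (519.2 − 518.1) / (260 − 0) = +0.004231
∂z/∂y = (518.5 − 518.1) / (-115 − 0) = -0.003478
Steepest decrease is along −∇f = (-0.004231 E, +0.003478 N) → northwest.

NW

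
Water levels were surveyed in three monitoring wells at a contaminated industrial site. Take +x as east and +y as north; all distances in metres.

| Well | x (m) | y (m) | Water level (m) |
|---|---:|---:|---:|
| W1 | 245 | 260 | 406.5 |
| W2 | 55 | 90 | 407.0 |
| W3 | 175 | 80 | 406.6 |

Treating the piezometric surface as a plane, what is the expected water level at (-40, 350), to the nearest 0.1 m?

407.5 m

With h = a·x + b·y + c and W1 as origin, the differences give:
  (-190)·a + (-170)·b = +0.5
  (-70)·a + (-180)·b = +0.1
Eliminate b (×(-180) and ×(-170), subtract): 22300·a = -73.00 → a = ∂h/∂x = -0.003274
Back-substitute: b = ∂h/∂y = +0.0007175.
h(-40, 350) = 406.5 + (-0.003274)·(-285) + (+0.0007175)·(90) = 406.5 +0.933 +0.065 = 407.498 m.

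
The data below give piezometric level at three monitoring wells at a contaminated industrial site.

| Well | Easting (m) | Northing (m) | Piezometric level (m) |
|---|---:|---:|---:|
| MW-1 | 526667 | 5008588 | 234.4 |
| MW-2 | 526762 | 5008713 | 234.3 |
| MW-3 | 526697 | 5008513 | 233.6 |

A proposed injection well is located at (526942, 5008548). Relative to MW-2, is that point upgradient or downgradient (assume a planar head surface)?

downgradient

Differences from MW-1: to MW-2 (Δx, Δy, Δh) = (95, 125, -0.1); to MW-3 = (30, -75, -0.8).
Determinant of the coordinate differences = 95·(-75) − 30·125 = -10875.
∂h/∂x = [(-0.1)·(-75) − (-0.8)·125] / -10875 = -0.009885
∂h/∂y = [95·(-0.8) − 30·(-0.1)] / -10875 = +0.006713
Head at (526942, 5008548) = 234.4 + (-0.009885)·(275) + (+0.006713)·(-40) = 231.41 m.
That is lower than the 234.3 m at MW-2, so the point is downgradient.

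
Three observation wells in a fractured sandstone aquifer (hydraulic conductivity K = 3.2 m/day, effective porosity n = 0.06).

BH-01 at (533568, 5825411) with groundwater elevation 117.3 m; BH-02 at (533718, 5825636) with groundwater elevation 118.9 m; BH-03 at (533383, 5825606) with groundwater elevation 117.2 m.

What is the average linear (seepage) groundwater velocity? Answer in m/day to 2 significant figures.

0.33 m/day

Taking BH-01 as reference: BH-02−BH-01 = (150, 225, +1.6); BH-03−BH-01 = (-185, 195, -0.1).
Determinant of the coordinate differences = 150·195 − (-185)·225 = 70875.
∂h/∂x = [(+1.6)·195 − (-0.1)·225] / 70875 = +0.004720
∂h/∂y = [150·(-0.1) − (-185)·(+1.6)] / 70875 = +0.003965
|∇h| = √(0.004720² + 0.003965²) = 0.006164
Seepage velocity v = K·i/n = 3.2 × 0.006164 / 0.06 = 0.3287 m/day.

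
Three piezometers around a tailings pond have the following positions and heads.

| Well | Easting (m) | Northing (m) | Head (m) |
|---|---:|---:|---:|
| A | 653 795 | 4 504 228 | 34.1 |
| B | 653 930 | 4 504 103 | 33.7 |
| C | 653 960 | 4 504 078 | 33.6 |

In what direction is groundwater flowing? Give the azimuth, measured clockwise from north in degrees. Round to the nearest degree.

With h = a·x + b·y + c and A as origin, the differences give:
  135·a + (-125)·b = -0.4
  165·a + (-150)·b = -0.5
Eliminate b (×(-150) and ×(-125), subtract): 375·a = -2.50 → a = ∂h/∂x = -0.006667
Back-substitute: b = ∂h/∂y = -0.004000.
Flow direction (−∇h) has components (+0.006667 E, +0.004000 N).
Azimuth = atan2(E, N) = atan2(+0.006667, +0.004000) = 59.0° ≈ 059°.

059°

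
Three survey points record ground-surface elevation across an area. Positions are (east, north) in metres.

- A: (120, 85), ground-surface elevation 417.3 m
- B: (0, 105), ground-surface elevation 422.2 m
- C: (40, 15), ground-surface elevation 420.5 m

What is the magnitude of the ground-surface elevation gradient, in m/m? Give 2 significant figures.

With z = a·x + b·y + c and A as origin, the differences give:
  (-120)·a + 20·b = +4.9
  (-80)·a + (-70)·b = +3.2
Eliminate b (×(-70) and ×20, subtract): 10000·a = -407.00 → a = ∂z/∂x = -0.04070
Back-substitute: b = ∂z/∂y = +0.0008000.
|∇f| = √(-0.04070² + 0.0008000²) = 0.04071 m/m

0.041 m/m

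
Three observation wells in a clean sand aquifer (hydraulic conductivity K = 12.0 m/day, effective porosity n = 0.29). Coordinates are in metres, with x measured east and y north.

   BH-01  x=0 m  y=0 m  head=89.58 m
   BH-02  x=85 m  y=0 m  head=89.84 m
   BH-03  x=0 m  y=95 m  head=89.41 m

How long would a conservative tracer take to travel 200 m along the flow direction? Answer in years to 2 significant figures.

3.7 years

∂h/∂x = (89.84 − 89.58) / (85 − 0) = +0.003059
∂h/∂y = (89.41 − 89.58) / (95 − 0) = -0.001789
|∇h| = √(0.003059² + -0.001789²) = 0.003544
Seepage velocity v = K·i/n = 12.0 × 0.003544 / 0.29 = 0.1466 m/day.
t = 200 / 0.1466 = 1364 days = 3.73 years.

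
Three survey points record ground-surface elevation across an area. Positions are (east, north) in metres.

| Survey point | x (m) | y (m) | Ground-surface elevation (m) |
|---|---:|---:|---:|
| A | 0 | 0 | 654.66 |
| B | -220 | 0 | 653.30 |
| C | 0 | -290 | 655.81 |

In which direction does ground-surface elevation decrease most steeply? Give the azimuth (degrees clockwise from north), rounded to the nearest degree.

303°

∂z/∂x = (653.30 − 654.66) / (-220 − 0) = +0.006182
∂z/∂y = (655.81 − 654.66) / (-290 − 0) = -0.003966
Steepest decrease is along −∇f: components (-0.006182 E, +0.003966 N).
Azimuth = atan2(-0.006182, +0.003966) = 302.7° ≈ 303°.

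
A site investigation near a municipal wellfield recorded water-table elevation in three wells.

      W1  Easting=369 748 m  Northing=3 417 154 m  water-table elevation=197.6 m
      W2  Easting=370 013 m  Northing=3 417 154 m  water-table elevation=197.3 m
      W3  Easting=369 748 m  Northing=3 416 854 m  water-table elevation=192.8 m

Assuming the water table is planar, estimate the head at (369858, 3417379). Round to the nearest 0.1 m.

∂h/∂x = (197.3 − 197.6) / (370013 − 369748) = -0.001132
∂h/∂y = (192.8 − 197.6) / (3416854 − 3417154) = +0.01600
h(369858, 3417379) = 197.6 + (-0.001132)·(110) + (+0.01600)·(225) = 197.6 -0.125 +3.600 = 201.075 m.

201.1 m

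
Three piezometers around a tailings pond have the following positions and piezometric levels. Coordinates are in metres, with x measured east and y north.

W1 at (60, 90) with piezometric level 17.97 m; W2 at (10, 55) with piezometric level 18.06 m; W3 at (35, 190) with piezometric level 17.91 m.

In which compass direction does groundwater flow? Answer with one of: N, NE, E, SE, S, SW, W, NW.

NE

Three-point gradient (reference W1): Δ to W2 = (-50, -35, +0.09), Δ to W3 = (-25, 100, -0.06).
∂h/∂x = -0.001174, ∂h/∂y = -0.0008936 (det = -5875).
Flow = −∇h = (+0.001174 east, +0.0008936 north), which points northeast.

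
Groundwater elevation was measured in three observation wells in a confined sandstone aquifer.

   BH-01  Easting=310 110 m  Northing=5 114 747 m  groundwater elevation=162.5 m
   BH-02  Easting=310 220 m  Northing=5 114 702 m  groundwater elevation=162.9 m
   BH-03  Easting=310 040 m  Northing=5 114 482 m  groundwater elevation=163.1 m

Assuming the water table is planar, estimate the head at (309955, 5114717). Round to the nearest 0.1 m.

Differences from BH-01: to BH-02 (Δx, Δy, Δh) = (110, -45, +0.4); to BH-03 = (-70, -265, +0.6).
Determinant of the coordinate differences = 110·(-265) − (-70)·(-45) = -32300.
∂h/∂x = [(+0.4)·(-265) − (+0.6)·(-45)] / -32300 = +0.002446
∂h/∂y = [110·(+0.6) − (-70)·(+0.4)] / -32300 = -0.002910
h(309955, 5114717) = 162.5 + (+0.002446)·(-155) + (-0.002910)·(-30) = 162.5 -0.379 +0.087 = 162.208 m.

162.2 m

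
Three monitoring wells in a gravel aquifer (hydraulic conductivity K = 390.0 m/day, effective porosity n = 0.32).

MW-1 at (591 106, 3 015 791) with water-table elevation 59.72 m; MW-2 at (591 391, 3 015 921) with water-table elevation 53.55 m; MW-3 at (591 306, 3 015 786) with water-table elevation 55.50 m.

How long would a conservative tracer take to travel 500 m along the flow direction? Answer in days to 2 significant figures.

19 days

With h = a·x + b·y + c and MW-1 as origin, the differences give:
  285·a + 130·b = -6.17
  200·a + (-5)·b = -4.22
Eliminate b (×(-5) and ×130, subtract): -27425·a = 579.450 → a = ∂h/∂x = -0.02113
Back-substitute: b = ∂h/∂y = -0.001141.
|∇h| = √(-0.02113² + -0.001141²) = 0.02116
Seepage velocity v = K·i/n = 390.0 × 0.02116 / 0.32 = 25.79 m/day.
t = 500 / 25.79 = 19.39 days.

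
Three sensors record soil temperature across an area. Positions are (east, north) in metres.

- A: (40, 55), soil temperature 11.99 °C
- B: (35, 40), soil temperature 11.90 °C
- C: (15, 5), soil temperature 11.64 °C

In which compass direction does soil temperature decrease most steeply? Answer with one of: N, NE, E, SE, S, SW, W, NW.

With T = a·x + b·y + c and A as origin, the differences give:
  (-5)·a + (-15)·b = -0.09
  (-25)·a + (-50)·b = -0.35
Eliminate b (×(-50) and ×(-15), subtract): -125·a = -0.750 → a = ∂T/∂x = +0.006000
Back-substitute: b = ∂T/∂y = +0.004000.
Steepest decrease is along −∇f = (-0.006000 E, -0.004000 N) → southwest.

SW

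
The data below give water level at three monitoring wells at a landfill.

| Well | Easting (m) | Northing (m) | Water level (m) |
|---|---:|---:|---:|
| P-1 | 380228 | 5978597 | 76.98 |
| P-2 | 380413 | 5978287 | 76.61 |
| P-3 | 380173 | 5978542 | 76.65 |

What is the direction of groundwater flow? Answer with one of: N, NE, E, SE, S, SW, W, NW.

SW

Three-point gradient (reference P-1): Δ to P-2 = (185, -310, -0.37), Δ to P-3 = (-55, -55, -0.33).
∂h/∂x = +0.003010, ∂h/∂y = +0.002990 (det = -27225).
Flow = −∇h = (-0.003010 east, -0.002990 north), which points southwest.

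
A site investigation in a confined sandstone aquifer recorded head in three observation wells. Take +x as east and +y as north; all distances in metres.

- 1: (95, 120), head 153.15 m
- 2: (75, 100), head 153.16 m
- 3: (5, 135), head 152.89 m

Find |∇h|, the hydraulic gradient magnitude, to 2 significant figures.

0.0038

Taking 1 as reference: 2−1 = (-20, -20, +0.01); 3−1 = (-90, 15, -0.26).
Determinant of the coordinate differences = (-20)·15 − (-90)·(-20) = -2100.
∂h/∂x = [(+0.01)·15 − (-0.26)·(-20)] / -2100 = +0.002405
∂h/∂y = [(-20)·(-0.26) − (-90)·(+0.01)] / -2100 = -0.002905
|∇h| = √(0.002405² + -0.002905²) = 0.003771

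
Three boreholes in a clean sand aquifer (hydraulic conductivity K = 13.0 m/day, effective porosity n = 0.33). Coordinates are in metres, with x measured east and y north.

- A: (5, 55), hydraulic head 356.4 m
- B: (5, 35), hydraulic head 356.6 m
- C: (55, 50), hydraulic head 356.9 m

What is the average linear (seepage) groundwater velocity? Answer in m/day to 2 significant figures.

With h = a·x + b·y + c and A as origin, the differences give:
  0·a + (-20)·b = +0.2
  50·a + (-5)·b = +0.5
Eliminate b (×(-5) and ×(-20), subtract): 1000·a = 9.00 → a = ∂h/∂x = +0.009000
Back-substitute: b = ∂h/∂y = -0.01000.
|∇h| = √(0.009000² + -0.01000²) = 0.01345
Seepage velocity v = K·i/n = 13.0 × 0.01345 / 0.33 = 0.5298 m/day.

0.53 m/day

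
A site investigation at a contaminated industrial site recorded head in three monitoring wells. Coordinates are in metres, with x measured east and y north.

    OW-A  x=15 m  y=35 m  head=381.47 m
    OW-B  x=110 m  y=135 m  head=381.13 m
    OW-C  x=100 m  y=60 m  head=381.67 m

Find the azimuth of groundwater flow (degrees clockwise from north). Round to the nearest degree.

329°

With h = a·x + b·y + c and OW-A as origin, the differences give:
  95·a + 100·b = -0.34
  85·a + 25·b = +0.20
Eliminate b (×25 and ×100, subtract): -6125·a = -28.500 → a = ∂h/∂x = +0.004653
Back-substitute: b = ∂h/∂y = -0.007820.
Flow direction (−∇h) has components (-0.004653 E, +0.007820 N).
Azimuth = atan2(E, N) = atan2(-0.004653, +0.007820) = 329.2° ≈ 329°.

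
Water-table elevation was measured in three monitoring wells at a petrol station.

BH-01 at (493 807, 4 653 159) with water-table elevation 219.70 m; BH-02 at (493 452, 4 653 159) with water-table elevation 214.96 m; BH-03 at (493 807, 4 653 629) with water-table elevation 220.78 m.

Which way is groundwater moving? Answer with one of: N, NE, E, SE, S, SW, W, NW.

∂h/∂x = (214.96 − 219.70) / (493452 − 493807) = +0.01335
∂h/∂y = (220.78 − 219.70) / (4653629 − 4653159) = +0.002298
Flow = −∇h = (-0.01335 east, -0.002298 north), which points west.

W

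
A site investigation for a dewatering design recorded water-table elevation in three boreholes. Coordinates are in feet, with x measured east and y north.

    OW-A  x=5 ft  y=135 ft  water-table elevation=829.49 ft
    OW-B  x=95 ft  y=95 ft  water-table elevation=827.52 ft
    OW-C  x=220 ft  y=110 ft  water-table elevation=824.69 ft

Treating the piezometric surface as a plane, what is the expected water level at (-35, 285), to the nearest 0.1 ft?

Differences from OW-A: to OW-B (Δx, Δy, Δh) = (90, -40, -1.97); to OW-C = (215, -25, -4.80).
Solve a·Δx + b·Δy = Δh: det = 90·(-25) − 215·(-40) = 6350.
∂h/∂x = [(-1.97)·(-25) − (-4.80)·(-40)] / 6350 = -0.02248
∂h/∂y = [90·(-4.80) − 215·(-1.97)] / 6350 = -0.001331
h(-35, 285) = 829.49 + (-0.02248)·(-40) + (-0.001331)·(150) = 829.49 +0.899 -0.200 = 830.190 ft.

830.2 ft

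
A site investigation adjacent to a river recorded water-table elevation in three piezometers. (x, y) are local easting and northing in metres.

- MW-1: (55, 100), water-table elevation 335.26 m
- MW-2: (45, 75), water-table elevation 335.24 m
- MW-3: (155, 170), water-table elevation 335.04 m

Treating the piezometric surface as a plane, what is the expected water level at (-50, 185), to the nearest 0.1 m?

335.9 m

Differences from MW-1: to MW-2 (Δx, Δy, Δh) = (-10, -25, -0.02); to MW-3 = (100, 70, -0.22).
Determinant of the coordinate differences = (-10)·70 − 100·(-25) = 1800.
∂h/∂x = [(-0.02)·70 − (-0.22)·(-25)] / 1800 = -0.003833
∂h/∂y = [(-10)·(-0.22) − 100·(-0.02)] / 1800 = +0.002333
h(-50, 185) = 335.26 + (-0.003833)·(-105) + (+0.002333)·(85) = 335.26 +0.402 +0.198 = 335.861 m.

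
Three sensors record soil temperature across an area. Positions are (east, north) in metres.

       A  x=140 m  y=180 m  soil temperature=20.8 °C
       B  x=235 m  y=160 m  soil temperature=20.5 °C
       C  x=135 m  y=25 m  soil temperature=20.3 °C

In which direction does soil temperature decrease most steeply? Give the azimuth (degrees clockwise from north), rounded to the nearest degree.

Differences from A: to B (Δx, Δy, Δh) = (95, -20, -0.3); to C = (-5, -155, -0.5).
Solve a·Δx + b·Δy = ΔT: det = 95·(-155) − (-5)·(-20) = -14825.
∂T/∂x = [(-0.3)·(-155) − (-0.5)·(-20)] / -14825 = -0.002462
∂T/∂y = [95·(-0.5) − (-5)·(-0.3)] / -14825 = +0.003305
Steepest decrease is along −∇f: components (+0.002462 E, -0.003305 N).
Azimuth = atan2(+0.002462, -0.003305) = 143.3° ≈ 143°.

143°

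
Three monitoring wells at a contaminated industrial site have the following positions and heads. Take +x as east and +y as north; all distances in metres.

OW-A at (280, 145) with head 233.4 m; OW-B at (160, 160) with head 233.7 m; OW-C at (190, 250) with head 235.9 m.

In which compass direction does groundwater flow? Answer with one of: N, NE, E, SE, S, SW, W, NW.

With h = a·x + b·y + c and OW-A as origin, the differences give:
  (-120)·a + 15·b = +0.3
  (-90)·a + 105·b = +2.5
Eliminate b (×105 and ×15, subtract): -11250·a = -6.00 → a = ∂h/∂x = +0.0005333
Back-substitute: b = ∂h/∂y = +0.02427.
Flow = −∇h = (-0.0005333 east, -0.02427 north), which points south.

S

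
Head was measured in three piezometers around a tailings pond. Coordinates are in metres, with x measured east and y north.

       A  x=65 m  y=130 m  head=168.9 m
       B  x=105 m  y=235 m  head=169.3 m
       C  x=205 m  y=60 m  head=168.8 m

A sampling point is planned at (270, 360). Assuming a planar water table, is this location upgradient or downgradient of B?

upgradient

Differences from A: to B (Δx, Δy, Δh) = (40, 105, +0.4); to C = (140, -70, -0.1).
Determinant of the coordinate differences = 40·(-70) − 140·105 = -17500.
∂h/∂x = [(+0.4)·(-70) − (-0.1)·105] / -17500 = +0.001000
∂h/∂y = [40·(-0.1) − 140·(+0.4)] / -17500 = +0.003429
Head at (270, 360) = 168.9 + (+0.001000)·(205) + (+0.003429)·(230) = 169.89 m.
That is higher than the 169.3 m at B, so the point is upgradient.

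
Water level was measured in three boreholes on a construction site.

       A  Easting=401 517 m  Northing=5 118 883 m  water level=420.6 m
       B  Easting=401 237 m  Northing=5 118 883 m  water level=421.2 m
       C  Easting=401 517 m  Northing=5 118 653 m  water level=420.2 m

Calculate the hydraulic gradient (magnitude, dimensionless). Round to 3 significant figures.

0.00276

∂h/∂x = (421.2 − 420.6) / (401237 − 401517) = -0.002143
∂h/∂y = (420.2 − 420.6) / (5118653 − 5118883) = +0.001739
|∇h| = √(-0.002143² + 0.001739²) = 0.00276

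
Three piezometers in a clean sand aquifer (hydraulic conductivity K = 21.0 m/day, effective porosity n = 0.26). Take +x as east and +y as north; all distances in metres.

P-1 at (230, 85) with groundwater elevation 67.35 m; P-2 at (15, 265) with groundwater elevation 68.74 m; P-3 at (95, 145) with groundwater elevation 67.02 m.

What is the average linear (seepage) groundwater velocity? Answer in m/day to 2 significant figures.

2.1 m/day

Three-point gradient (reference P-1): Δ to P-2 = (-215, 180, +1.39), Δ to P-3 = (-135, 60, -0.33).
∂h/∂x = +0.01253, ∂h/∂y = +0.02268 (det = 11400).
|∇h| = √(0.01253² + 0.02268²) = 0.02591
Seepage velocity v = K·i/n = 21.0 × 0.02591 / 0.26 = 2.093 m/day.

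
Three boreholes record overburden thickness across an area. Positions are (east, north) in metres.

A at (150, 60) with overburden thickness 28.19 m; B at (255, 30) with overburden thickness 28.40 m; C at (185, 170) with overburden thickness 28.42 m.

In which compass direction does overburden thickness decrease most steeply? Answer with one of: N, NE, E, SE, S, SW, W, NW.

Taking A as reference: B−A = (105, -30, +0.21); C−A = (35, 110, +0.23).
Solve a·Δx + b·Δy = Δd: det = 105·110 − 35·(-30) = 12600.
∂d/∂x = [(+0.21)·110 − (+0.23)·(-30)] / 12600 = +0.002381
∂d/∂y = [105·(+0.23) − 35·(+0.21)] / 12600 = +0.001333
Steepest decrease is along −∇f = (-0.002381 E, -0.001333 N) → southwest.

SW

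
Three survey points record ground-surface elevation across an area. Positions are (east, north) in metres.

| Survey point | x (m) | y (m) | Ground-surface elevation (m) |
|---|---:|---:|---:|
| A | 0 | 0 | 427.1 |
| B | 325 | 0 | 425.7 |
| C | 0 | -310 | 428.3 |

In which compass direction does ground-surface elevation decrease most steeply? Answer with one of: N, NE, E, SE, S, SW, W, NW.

NE

∂z/∂x = (425.7 − 427.1) / (325 − 0) = -0.004308
∂z/∂y = (428.3 − 427.1) / (-310 − 0) = -0.003871
Steepest decrease is along −∇f = (+0.004308 E, +0.003871 N) → northeast.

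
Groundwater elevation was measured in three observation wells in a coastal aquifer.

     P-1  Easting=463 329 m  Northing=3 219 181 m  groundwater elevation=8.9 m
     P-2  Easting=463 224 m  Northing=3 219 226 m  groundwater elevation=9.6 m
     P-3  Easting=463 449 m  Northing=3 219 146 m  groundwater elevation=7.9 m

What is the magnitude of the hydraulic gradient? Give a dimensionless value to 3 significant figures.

Differences from P-1: to P-2 (Δx, Δy, Δh) = (-105, 45, +0.7); to P-3 = (120, -35, -1.0).
Determinant of the coordinate differences = (-105)·(-35) − 120·45 = -1725.
∂h/∂x = [(+0.7)·(-35) − (-1.0)·45] / -1725 = -0.01188
∂h/∂y = [(-105)·(-1.0) − 120·(+0.7)] / -1725 = -0.01217
|∇h| = √(-0.01188² + -0.01217²) = 0.01701

0.0170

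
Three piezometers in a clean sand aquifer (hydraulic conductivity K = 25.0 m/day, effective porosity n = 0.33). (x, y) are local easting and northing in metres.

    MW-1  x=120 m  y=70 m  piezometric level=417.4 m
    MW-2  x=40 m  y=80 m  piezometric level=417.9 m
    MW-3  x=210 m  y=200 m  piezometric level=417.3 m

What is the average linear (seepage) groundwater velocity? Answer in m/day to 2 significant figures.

0.51 m/day

Differences from MW-1: to MW-2 (Δx, Δy, Δh) = (-80, 10, +0.5); to MW-3 = (90, 130, -0.1).
Determinant of the coordinate differences = (-80)·130 − 90·10 = -11300.
∂h/∂x = [(+0.5)·130 − (-0.1)·10] / -11300 = -0.005841
∂h/∂y = [(-80)·(-0.1) − 90·(+0.5)] / -11300 = +0.003274
|∇h| = √(-0.005841² + 0.003274²) = 0.006696
Seepage velocity v = K·i/n = 25.0 × 0.006696 / 0.33 = 0.5073 m/day.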